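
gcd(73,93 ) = 1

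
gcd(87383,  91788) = 1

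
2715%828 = 231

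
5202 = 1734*3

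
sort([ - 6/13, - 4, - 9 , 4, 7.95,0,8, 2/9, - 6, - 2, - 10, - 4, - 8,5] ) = [- 10,-9,  -  8, - 6, - 4,- 4, - 2,-6/13, 0,2/9,4 , 5, 7.95, 8] 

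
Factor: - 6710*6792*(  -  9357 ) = 2^4*3^2*5^1*11^1 * 61^1*283^1  *  3119^1= 426438912240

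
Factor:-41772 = -2^2*3^1*59^2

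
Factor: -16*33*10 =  - 2^5*3^1 *5^1*11^1 = - 5280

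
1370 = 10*137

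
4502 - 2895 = 1607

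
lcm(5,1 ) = 5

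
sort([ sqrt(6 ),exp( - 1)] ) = [ exp( - 1),sqrt( 6)] 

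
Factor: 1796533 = 563^1*3191^1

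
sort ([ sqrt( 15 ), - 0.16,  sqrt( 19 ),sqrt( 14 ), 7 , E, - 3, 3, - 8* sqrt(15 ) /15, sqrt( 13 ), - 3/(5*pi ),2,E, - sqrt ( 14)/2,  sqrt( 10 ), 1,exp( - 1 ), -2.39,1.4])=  [  -  3,-2.39, - 8*sqrt( 15)/15,  -  sqrt ( 14 ) /2, - 3/(5 * pi), - 0.16, exp( - 1), 1, 1.4, 2,E , E,3, sqrt(10 ), sqrt( 13 ), sqrt( 14),sqrt(15), sqrt( 19 ) , 7] 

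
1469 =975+494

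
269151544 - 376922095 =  - 107770551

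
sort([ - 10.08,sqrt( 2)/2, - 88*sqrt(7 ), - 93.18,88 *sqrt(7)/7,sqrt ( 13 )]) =[-88*sqrt(7 ), - 93.18, - 10.08, sqrt( 2 )/2,  sqrt ( 13 ),88*sqrt(7)/7 ] 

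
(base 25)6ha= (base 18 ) CG9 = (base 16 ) 1059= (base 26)64p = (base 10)4185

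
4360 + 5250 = 9610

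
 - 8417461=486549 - 8904010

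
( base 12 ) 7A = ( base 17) 59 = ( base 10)94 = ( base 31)31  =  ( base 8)136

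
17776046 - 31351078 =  - 13575032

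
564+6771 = 7335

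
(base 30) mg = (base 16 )2A4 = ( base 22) 18G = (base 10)676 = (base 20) 1dg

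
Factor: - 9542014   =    -  2^1 * 53^1*90019^1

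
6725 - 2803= 3922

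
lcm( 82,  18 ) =738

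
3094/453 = 3094/453 = 6.83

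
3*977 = 2931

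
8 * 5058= 40464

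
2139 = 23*93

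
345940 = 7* 49420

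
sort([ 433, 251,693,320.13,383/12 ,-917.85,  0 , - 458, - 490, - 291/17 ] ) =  [ - 917.85,-490 , - 458, - 291/17, 0, 383/12,251,  320.13,  433,693]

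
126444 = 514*246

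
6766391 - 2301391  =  4465000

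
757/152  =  757/152= 4.98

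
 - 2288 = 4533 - 6821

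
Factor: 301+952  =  7^1*179^1  =  1253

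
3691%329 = 72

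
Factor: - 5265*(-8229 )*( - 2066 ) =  - 2^1 * 3^5* 5^1* 13^2 * 211^1*1033^1 = - 89510865210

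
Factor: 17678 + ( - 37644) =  - 2^1*67^1 * 149^1 = - 19966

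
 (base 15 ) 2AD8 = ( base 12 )53ab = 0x23F3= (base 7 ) 35555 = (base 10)9203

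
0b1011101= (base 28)39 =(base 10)93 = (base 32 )2t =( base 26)3F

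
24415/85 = 287  +  4/17 = 287.24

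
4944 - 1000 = 3944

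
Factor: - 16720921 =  -7^1*2388703^1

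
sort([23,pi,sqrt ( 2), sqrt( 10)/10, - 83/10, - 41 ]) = [  -  41, - 83/10,sqrt( 10)/10,  sqrt( 2),pi, 23 ]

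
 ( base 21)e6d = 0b1100010101001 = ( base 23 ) BLB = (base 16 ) 18a9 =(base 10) 6313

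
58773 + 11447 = 70220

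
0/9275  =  0 = 0.00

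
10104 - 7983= 2121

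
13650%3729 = 2463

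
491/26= 491/26 = 18.88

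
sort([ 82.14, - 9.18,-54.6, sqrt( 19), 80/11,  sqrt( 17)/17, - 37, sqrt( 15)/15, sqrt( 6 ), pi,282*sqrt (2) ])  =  [ - 54.6,-37, - 9.18, sqrt( 17)/17,sqrt( 15)/15 , sqrt(6), pi, sqrt(19 ),80/11, 82.14, 282 * sqrt( 2)] 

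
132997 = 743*179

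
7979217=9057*881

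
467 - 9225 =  - 8758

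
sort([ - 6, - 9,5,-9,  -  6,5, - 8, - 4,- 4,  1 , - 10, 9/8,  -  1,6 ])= [ - 10 ,  -  9,  -  9,-8, - 6, - 6,-4, - 4  , - 1, 1,  9/8, 5,5, 6]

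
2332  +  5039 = 7371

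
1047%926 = 121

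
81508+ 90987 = 172495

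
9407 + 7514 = 16921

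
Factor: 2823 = 3^1*941^1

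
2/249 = 2/249 = 0.01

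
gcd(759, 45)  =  3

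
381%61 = 15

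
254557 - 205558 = 48999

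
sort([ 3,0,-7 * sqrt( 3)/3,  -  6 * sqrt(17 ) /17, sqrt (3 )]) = [ - 7*sqrt(3)/3,- 6 * sqrt(17 )/17,  0, sqrt( 3 ),3 ] 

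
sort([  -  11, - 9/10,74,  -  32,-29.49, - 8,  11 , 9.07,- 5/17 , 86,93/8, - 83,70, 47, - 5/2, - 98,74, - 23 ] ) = [  -  98, - 83, - 32, - 29.49,  -  23, - 11, - 8, - 5/2,  -  9/10, - 5/17, 9.07, 11,93/8,  47,70,74 , 74, 86 ] 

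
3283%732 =355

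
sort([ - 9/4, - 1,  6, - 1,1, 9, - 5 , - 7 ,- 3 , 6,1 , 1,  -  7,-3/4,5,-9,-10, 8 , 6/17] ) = [ -10, - 9,-7, - 7,-5,-3,-9/4,- 1,  -  1, - 3/4 , 6/17,1, 1, 1,5,6,6, 8,9] 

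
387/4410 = 43/490 = 0.09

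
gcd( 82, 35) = 1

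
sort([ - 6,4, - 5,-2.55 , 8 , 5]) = [ - 6, - 5, - 2.55,4 , 5,  8]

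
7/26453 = 1/3779 = 0.00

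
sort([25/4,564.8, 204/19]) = [25/4, 204/19,564.8 ] 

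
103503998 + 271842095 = 375346093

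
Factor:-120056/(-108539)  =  344/311 = 2^3*43^1 * 311^( -1)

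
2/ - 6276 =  - 1+3137/3138=- 0.00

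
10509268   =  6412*1639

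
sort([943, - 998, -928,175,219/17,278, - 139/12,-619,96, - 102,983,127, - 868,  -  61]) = [ - 998, - 928, - 868, - 619, - 102, - 61, - 139/12,219/17,  96, 127,175, 278,943,983]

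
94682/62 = 1527+4/31 = 1527.13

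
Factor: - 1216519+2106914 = 890395 = 5^1*11^1 * 16189^1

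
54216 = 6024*9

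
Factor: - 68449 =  - 68449^1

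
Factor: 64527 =3^1*137^1*157^1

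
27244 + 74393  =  101637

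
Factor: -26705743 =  - 26705743^1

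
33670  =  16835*2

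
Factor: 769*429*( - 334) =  - 2^1 * 3^1*11^1*13^1*167^1*769^1 = - 110186934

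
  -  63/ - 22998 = 21/7666 = 0.00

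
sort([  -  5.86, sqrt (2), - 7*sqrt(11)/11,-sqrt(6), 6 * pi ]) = [ - 5.86,-sqrt( 6), - 7*sqrt( 11)/11, sqrt(2),6*pi] 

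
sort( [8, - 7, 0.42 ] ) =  [  -  7,0.42,8]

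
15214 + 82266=97480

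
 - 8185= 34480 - 42665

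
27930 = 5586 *5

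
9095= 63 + 9032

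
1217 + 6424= 7641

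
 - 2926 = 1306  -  4232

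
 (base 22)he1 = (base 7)33614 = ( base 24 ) ejh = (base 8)20531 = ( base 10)8537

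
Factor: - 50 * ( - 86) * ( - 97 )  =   - 417100 = - 2^2*5^2*43^1 * 97^1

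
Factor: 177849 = 3^3*7^1 * 941^1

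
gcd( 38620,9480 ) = 20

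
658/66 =329/33= 9.97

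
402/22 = 18+3/11 = 18.27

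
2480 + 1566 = 4046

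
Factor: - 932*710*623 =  - 412251560 = - 2^3*5^1*7^1*71^1*89^1*233^1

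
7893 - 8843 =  - 950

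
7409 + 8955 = 16364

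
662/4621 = 662/4621=0.14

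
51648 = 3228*16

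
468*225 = 105300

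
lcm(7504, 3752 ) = 7504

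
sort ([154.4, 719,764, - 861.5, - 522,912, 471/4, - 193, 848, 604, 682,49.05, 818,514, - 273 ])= [ - 861.5, - 522,-273, - 193, 49.05,  471/4,  154.4,514,604, 682, 719,764, 818, 848,912] 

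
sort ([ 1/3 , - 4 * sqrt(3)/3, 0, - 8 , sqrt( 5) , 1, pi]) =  [  -  8, - 4*sqrt( 3)/3, 0,  1/3, 1,sqrt( 5),pi]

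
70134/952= 73 +319/476 =73.67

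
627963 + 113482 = 741445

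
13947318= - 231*(-60378 ) 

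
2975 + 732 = 3707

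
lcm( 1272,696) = 36888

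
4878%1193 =106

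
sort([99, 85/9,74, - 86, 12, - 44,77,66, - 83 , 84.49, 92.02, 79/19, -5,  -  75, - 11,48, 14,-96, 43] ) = [-96,- 86, - 83, - 75, - 44, - 11, - 5,79/19,  85/9,  12,14, 43,48,66, 74, 77,84.49,92.02,99] 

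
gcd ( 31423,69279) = 7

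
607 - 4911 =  - 4304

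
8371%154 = 55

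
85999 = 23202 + 62797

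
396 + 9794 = 10190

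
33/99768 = 11/33256  =  0.00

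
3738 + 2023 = 5761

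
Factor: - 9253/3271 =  - 19^1*487^1 * 3271^( - 1) 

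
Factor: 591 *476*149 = 2^2 * 3^1*7^1*17^1 * 149^1*197^1 = 41916084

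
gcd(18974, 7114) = 2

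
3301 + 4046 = 7347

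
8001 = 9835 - 1834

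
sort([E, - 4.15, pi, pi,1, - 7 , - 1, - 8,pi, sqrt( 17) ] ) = [- 8, -7, - 4.15, - 1, 1, E,pi,  pi, pi,sqrt( 17 )]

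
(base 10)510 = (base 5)4020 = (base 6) 2210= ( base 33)ff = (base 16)1fe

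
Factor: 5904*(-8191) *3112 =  - 150495274368 = - 2^7*3^2*41^1*389^1 * 8191^1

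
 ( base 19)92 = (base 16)AD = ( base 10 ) 173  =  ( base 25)6n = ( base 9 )212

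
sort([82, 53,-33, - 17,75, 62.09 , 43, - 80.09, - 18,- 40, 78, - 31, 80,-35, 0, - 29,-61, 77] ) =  [-80.09,-61,-40,  -  35,-33, - 31, - 29,  -  18,-17,0, 43,53,62.09,75,  77, 78 , 80,  82 ]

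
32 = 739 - 707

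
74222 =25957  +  48265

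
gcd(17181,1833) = 3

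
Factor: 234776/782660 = 2^1*5^( - 1)* 29347^1*39133^(-1) =58694/195665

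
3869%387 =386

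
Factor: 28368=2^4 * 3^2*197^1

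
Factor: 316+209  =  525 = 3^1 * 5^2*7^1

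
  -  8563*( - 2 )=17126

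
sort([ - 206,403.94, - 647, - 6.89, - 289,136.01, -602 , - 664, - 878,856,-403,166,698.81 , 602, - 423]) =[ - 878, - 664, - 647, - 602, - 423, - 403, - 289, - 206, - 6.89,136.01,166,403.94 , 602,698.81,856]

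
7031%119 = 10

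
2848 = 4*712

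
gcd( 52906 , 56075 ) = 1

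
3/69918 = 1/23306 =0.00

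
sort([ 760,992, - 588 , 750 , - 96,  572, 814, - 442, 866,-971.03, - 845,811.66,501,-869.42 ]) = [ -971.03, - 869.42, - 845, - 588,-442 , - 96, 501, 572 , 750,760,811.66, 814, 866,992 ]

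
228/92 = 57/23 = 2.48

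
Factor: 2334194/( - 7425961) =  - 2^1*41^( - 1)* 71^(-1)*233^1*2551^ (-1)*5009^1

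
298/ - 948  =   - 149/474 = - 0.31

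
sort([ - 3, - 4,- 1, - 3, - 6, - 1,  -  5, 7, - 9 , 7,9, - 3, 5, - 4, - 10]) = [ - 10, - 9 , - 6, - 5,  -  4, - 4, -3,  -  3, - 3 , - 1, - 1 , 5, 7,7,9] 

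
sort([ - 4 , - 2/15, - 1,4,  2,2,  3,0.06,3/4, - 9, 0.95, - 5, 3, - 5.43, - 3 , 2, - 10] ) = [ - 10, - 9, - 5.43, - 5,-4,- 3,-1, - 2/15,0.06,3/4,  0.95,2,2,  2,3,3,4 ] 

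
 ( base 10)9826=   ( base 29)BJO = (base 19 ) 1843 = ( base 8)23142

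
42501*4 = 170004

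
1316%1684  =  1316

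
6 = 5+1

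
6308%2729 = 850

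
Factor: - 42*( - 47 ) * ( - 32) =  - 2^6*3^1 * 7^1*47^1  =  - 63168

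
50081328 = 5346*9368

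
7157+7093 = 14250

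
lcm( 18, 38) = 342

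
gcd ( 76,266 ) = 38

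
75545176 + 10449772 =85994948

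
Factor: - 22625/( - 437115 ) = 3^( - 1)*5^2*7^ ( - 1 )*23^( - 1 ) = 25/483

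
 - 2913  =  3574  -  6487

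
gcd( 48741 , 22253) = 77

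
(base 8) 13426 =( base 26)8j8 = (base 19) g71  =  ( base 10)5910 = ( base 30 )6h0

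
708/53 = 708/53 = 13.36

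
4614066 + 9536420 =14150486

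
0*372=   0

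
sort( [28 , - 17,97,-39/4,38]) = [ - 17, - 39/4, 28,38,97]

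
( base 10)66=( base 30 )26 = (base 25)2G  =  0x42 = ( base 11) 60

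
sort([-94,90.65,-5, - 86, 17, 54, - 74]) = [ - 94, - 86, - 74, - 5, 17,54, 90.65]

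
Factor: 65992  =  2^3*73^1*  113^1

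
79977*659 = 52704843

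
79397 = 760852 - 681455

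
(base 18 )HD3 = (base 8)13161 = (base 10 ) 5745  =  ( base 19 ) fh7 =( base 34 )4WX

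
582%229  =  124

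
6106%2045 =2016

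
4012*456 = 1829472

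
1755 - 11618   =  -9863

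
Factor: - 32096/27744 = -59/51  =  - 3^ ( - 1 )*17^(  -  1)*59^1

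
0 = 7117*0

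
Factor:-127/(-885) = 3^(-1) * 5^(  -  1 )*59^( - 1)*127^1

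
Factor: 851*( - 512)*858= -373840896  =  - 2^10*3^1*11^1*13^1*23^1*37^1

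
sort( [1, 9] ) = [ 1, 9 ] 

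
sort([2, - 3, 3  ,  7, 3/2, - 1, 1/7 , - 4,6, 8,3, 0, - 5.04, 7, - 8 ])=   [ - 8, - 5.04, - 4, - 3, - 1,0, 1/7, 3/2  ,  2, 3, 3, 6, 7, 7, 8] 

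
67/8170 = 67/8170 = 0.01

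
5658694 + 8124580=13783274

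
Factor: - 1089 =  - 3^2*11^2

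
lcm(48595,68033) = 340165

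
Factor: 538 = 2^1 * 269^1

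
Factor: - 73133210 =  - 2^1*5^1*163^1*44867^1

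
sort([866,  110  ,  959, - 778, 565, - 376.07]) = [-778, - 376.07,110, 565 , 866,959]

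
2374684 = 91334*26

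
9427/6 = 9427/6=1571.17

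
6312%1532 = 184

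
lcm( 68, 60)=1020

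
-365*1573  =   - 574145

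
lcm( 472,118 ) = 472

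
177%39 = 21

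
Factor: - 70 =-2^1*5^1*7^1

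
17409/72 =5803/24=241.79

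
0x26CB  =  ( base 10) 9931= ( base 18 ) 1cbd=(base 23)ihi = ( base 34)8K3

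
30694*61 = 1872334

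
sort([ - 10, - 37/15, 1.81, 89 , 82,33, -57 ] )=[ - 57, - 10, - 37/15 , 1.81, 33,82,89]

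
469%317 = 152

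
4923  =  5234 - 311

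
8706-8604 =102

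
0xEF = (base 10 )239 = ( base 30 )7T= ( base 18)d5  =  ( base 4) 3233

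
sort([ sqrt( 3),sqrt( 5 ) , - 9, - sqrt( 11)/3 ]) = [ - 9, - sqrt( 11) /3,sqrt( 3 ),sqrt( 5)]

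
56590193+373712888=430303081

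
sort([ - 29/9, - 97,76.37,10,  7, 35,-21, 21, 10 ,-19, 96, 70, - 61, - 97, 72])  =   [ - 97, - 97, - 61, - 21, -19, - 29/9, 7,10,10,21, 35,70, 72, 76.37,  96]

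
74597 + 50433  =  125030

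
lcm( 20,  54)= 540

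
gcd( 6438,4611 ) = 87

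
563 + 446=1009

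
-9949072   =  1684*( - 5908)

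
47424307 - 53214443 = -5790136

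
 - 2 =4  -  6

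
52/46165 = 52/46165 =0.00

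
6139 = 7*877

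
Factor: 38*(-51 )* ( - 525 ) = 1017450= 2^1*3^2*5^2*7^1*17^1 * 19^1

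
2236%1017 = 202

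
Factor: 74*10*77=2^2*5^1*7^1*11^1*37^1 = 56980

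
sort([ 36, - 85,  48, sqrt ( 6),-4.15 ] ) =[ - 85,-4.15 , sqrt( 6 ),36,  48] 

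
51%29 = 22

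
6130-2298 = 3832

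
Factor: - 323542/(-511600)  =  161771/255800=2^( -3)*5^(-2)*1279^ ( - 1)*161771^1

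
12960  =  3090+9870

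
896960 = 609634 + 287326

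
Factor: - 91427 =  - 7^1*37^1*353^1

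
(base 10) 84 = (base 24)3c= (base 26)36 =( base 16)54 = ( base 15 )59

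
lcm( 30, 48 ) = 240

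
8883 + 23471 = 32354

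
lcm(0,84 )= 0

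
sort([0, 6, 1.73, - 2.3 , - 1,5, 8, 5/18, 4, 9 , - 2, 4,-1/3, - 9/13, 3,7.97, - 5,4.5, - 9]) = [ - 9, - 5, - 2.3, - 2, - 1, -9/13, - 1/3,0, 5/18 , 1.73,3, 4, 4,4.5, 5, 6,7.97,8,9] 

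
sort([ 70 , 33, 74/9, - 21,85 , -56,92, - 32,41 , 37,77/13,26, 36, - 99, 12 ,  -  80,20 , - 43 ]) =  [ - 99 , - 80, - 56, - 43, - 32, - 21, 77/13,74/9,12,20, 26  ,  33, 36 , 37,41, 70,85, 92 ]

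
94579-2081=92498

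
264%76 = 36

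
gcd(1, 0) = 1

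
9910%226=192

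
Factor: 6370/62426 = 5^1*7^(-2 ) = 5/49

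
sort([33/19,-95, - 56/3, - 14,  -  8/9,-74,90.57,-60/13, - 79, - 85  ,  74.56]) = [  -  95, - 85, - 79,  -  74, - 56/3, - 14, - 60/13, - 8/9, 33/19,74.56,  90.57 ]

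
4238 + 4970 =9208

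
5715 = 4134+1581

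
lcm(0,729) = 0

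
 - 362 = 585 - 947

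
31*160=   4960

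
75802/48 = 1579 + 5/24= 1579.21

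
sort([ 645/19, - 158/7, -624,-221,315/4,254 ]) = [-624, - 221, - 158/7,645/19,315/4, 254]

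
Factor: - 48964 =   -  2^2*12241^1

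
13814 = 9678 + 4136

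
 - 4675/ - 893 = 4675/893 = 5.24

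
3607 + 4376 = 7983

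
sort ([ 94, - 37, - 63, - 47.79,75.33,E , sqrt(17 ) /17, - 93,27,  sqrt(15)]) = [-93, - 63, - 47.79, - 37,sqrt( 17)/17,E,sqrt(15), 27, 75.33, 94] 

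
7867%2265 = 1072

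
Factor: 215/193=5^1*43^1*193^( - 1 )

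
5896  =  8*737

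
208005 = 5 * 41601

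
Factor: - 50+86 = 36= 2^2*3^2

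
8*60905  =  487240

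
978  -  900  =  78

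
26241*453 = 11887173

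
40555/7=40555/7 = 5793.57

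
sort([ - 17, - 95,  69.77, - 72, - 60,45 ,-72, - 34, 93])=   [  -  95,  -  72, - 72, - 60, - 34, - 17,45, 69.77,93 ] 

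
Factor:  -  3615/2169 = -3^( - 1 ) * 5^1 = -  5/3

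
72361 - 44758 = 27603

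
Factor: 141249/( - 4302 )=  - 2^ ( - 1 ) * 3^( - 1 )*197^1  =  -197/6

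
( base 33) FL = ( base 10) 516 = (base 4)20010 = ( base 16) 204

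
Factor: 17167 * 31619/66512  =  2^( - 4)*7^1*4157^( - 1 )*4517^1*17167^1=   542803373/66512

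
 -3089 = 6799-9888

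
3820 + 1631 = 5451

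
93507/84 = 1113 + 5/28  =  1113.18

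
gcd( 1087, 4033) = 1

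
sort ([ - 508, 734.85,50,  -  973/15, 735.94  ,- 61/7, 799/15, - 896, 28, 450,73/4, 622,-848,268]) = [ - 896, - 848, - 508, -973/15, - 61/7,73/4,28, 50, 799/15, 268,450,622, 734.85, 735.94 ] 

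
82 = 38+44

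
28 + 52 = 80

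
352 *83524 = 29400448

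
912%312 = 288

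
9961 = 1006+8955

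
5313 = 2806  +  2507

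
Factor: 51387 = 3^1 * 7^1*2447^1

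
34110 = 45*758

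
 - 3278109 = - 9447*347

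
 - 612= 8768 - 9380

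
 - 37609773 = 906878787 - 944488560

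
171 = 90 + 81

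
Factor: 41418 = 2^1*3^3*13^1*59^1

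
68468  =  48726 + 19742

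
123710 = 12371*10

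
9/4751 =9/4751 = 0.00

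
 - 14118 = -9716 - 4402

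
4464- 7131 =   -  2667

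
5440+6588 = 12028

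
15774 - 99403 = -83629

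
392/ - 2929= - 1+2537/2929 = - 0.13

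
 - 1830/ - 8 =915/4=228.75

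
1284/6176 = 321/1544 = 0.21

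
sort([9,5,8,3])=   [ 3,5,8 , 9]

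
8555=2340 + 6215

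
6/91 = 6/91= 0.07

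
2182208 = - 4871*( - 448 )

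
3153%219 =87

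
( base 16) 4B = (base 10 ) 75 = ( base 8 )113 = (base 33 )29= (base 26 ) 2N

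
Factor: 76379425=5^2*3055177^1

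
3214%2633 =581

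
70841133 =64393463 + 6447670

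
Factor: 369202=2^1*367^1*503^1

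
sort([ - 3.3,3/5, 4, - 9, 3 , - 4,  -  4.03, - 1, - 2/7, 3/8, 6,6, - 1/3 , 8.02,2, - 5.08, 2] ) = [- 9, - 5.08, - 4.03, - 4, - 3.3, - 1, - 1/3, - 2/7, 3/8, 3/5, 2,2, 3, 4, 6,6,  8.02] 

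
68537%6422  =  4317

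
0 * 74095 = 0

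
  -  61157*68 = -4158676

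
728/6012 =182/1503=   0.12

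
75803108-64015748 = 11787360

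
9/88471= 9/88471 = 0.00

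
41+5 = 46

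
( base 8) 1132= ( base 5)4402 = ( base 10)602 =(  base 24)112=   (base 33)i8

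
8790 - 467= 8323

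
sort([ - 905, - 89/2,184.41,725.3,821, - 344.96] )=[ - 905 ,-344.96, - 89/2,184.41,725.3,821] 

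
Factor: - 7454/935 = - 2^1*5^( - 1)* 11^(  -  1) * 17^(-1)*3727^1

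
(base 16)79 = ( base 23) 56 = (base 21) 5g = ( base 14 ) 89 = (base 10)121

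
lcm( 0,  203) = 0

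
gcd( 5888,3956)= 92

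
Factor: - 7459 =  - 7459^1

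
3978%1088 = 714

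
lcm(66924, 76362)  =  5956236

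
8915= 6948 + 1967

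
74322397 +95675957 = 169998354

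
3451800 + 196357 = 3648157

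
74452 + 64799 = 139251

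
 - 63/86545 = - 63/86545 = - 0.00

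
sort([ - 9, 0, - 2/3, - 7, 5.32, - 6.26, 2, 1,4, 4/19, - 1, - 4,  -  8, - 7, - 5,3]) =[- 9, - 8, - 7, - 7, - 6.26, - 5, - 4, - 1, - 2/3,0, 4/19, 1 , 2, 3,4 , 5.32] 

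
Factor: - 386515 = -5^1*23^1*3361^1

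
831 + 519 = 1350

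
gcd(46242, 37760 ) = 2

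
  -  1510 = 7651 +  - 9161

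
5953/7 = 5953/7 = 850.43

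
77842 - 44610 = 33232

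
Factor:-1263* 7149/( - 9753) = 3009729/3251= 3^1*421^1*2383^1*3251^( - 1)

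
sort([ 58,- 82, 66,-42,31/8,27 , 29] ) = [  -  82, - 42,31/8,27,29 , 58,  66 ] 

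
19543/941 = 20 + 723/941  =  20.77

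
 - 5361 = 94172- 99533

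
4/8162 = 2/4081 = 0.00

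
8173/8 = 1021 + 5/8 = 1021.62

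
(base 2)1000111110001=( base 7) 16251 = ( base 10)4593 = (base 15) 1563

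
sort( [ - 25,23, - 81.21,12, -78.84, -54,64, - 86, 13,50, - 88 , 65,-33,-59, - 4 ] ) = [ - 88, - 86, - 81.21, -78.84, - 59 , - 54,-33, - 25, - 4,12,13,23,50, 64,65] 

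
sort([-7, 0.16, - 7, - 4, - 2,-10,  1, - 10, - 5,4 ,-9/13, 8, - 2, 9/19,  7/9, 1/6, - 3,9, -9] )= [ - 10 , - 10, - 9, - 7,-7 ,-5, - 4 ,  -  3 , -2 ,-2, - 9/13,  0.16,1/6,9/19, 7/9 , 1,  4,8, 9]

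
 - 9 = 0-9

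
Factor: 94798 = 2^1*11^1 * 31^1*139^1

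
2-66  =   - 64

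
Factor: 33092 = 2^2*8273^1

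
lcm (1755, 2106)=10530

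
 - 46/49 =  - 46/49 = - 0.94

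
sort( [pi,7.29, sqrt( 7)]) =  [sqrt( 7 ),pi,7.29]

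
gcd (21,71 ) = 1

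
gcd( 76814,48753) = 1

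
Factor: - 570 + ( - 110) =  - 2^3*5^1*17^1 = - 680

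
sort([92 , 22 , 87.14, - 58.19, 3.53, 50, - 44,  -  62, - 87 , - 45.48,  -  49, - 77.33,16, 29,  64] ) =[ - 87, - 77.33 , - 62,-58.19, - 49, - 45.48, - 44 , 3.53, 16, 22 , 29,50,64 , 87.14, 92] 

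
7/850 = 7/850 = 0.01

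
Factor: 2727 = 3^3*101^1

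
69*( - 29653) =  - 2046057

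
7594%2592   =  2410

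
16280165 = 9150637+7129528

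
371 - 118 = 253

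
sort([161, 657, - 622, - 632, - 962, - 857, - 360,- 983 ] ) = [ - 983, - 962,-857, - 632 , - 622 , - 360,161,  657 ] 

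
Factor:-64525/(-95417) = 5^2*7^( - 1 )*29^1*43^(-1) * 89^1*317^(  -  1)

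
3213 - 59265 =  - 56052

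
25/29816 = 25/29816 = 0.00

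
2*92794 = 185588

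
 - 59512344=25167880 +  -84680224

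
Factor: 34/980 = 17/490 = 2^( - 1)*5^(  -  1 ) *7^( - 2 ) *17^1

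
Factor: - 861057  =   - 3^3*31891^1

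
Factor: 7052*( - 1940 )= -13680880 = - 2^4*5^1*41^1*43^1 * 97^1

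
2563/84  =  30 + 43/84= 30.51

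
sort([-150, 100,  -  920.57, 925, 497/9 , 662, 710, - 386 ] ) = [-920.57  , - 386, - 150 , 497/9,100, 662, 710, 925]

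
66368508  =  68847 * 964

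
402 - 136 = 266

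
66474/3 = 22158  =  22158.00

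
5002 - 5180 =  - 178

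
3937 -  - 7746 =11683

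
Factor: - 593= - 593^1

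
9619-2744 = 6875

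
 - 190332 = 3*( - 63444)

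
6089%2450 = 1189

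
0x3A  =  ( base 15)3d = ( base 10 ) 58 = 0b111010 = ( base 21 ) 2g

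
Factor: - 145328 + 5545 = -139783 = -  7^1*19^1*1051^1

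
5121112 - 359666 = 4761446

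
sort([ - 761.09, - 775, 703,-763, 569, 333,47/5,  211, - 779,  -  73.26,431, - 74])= [ -779, - 775, - 763 ,  -  761.09, - 74, - 73.26, 47/5, 211 , 333 , 431 , 569, 703]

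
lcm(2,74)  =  74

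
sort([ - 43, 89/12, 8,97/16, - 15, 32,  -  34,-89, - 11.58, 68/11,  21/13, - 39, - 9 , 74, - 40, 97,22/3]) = [ - 89,-43, - 40 ,  -  39,  -  34,-15, - 11.58 , - 9,21/13,97/16 , 68/11,  22/3,  89/12 , 8,32 , 74, 97]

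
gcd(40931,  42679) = 1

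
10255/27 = 379+22/27 = 379.81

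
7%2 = 1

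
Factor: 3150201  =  3^1*509^1*2063^1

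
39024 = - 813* ( - 48 )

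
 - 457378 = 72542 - 529920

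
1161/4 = 1161/4 = 290.25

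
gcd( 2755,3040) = 95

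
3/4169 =3/4169= 0.00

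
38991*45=1754595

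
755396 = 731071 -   -  24325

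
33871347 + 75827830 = 109699177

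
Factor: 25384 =2^3*  19^1*167^1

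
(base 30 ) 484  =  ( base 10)3844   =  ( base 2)111100000100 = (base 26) 5hm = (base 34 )3B2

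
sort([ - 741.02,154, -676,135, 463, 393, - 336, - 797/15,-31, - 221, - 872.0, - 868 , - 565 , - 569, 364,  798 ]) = [ - 872.0, - 868, - 741.02, - 676, - 569 , - 565 , - 336, - 221,-797/15,  -  31, 135, 154, 364,393,463,798]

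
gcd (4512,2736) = 48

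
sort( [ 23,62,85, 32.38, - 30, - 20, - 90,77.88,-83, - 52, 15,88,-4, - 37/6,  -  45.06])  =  [ - 90, - 83, - 52, - 45.06 , - 30, - 20, - 37/6, - 4,15, 23, 32.38, 62 , 77.88,85, 88]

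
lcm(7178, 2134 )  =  78958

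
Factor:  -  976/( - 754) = 2^3 * 13^(  -  1) * 29^( - 1 )*61^1 = 488/377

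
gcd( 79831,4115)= 823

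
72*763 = 54936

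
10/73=10/73 = 0.14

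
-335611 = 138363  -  473974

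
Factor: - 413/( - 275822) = 2^( - 1)  *  7^1*59^1*137911^( - 1)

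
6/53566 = 3/26783  =  0.00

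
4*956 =3824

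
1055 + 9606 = 10661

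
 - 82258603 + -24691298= - 106949901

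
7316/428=17+10/107= 17.09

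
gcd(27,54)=27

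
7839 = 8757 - 918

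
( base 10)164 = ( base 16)a4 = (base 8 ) 244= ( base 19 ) 8c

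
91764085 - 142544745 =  - 50780660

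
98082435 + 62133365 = 160215800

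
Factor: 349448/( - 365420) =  - 2^1*5^ ( - 1)* 19^2*151^( - 1) = - 722/755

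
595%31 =6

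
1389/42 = 463/14 = 33.07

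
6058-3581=2477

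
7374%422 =200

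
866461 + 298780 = 1165241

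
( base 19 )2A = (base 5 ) 143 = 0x30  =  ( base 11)44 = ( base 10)48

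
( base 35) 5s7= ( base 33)6hh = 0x1BC8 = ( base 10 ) 7112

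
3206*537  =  1721622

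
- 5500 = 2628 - 8128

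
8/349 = 8/349  =  0.02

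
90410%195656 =90410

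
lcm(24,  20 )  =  120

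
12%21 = 12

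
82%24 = 10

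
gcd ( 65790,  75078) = 774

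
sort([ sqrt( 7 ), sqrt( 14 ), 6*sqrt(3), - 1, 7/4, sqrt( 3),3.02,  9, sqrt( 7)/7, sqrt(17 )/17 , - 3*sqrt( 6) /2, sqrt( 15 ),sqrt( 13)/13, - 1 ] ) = [ - 3*sqrt( 6)/2, - 1  ,-1,sqrt( 17 )/17,sqrt(13 )/13,sqrt(7 )/7,  sqrt(3),7/4, sqrt ( 7 ), 3.02, sqrt( 14 ),sqrt( 15 ), 9,  6 * sqrt( 3 )]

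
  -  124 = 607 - 731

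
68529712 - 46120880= 22408832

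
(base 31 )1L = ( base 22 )28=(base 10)52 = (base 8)64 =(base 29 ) 1n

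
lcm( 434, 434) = 434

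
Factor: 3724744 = 2^3*443^1*1051^1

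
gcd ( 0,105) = 105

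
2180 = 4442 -2262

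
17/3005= 17/3005   =  0.01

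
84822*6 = 508932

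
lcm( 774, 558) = 23994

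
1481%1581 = 1481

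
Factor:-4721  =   - 4721^1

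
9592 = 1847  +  7745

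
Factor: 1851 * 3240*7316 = 2^5 * 3^5 * 5^1 *31^1 * 59^1 *617^1 = 43875807840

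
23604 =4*5901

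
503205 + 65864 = 569069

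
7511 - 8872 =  - 1361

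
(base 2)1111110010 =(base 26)1CM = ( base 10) 1010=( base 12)702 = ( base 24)1I2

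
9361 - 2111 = 7250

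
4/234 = 2/117=0.02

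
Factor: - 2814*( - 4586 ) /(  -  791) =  - 1843572/113 = - 2^2*3^1*67^1*113^( - 1)*2293^1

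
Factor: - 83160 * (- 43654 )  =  2^4*3^3*5^1 *7^1  *  11^1*13^1*23^1*73^1=3630266640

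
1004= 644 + 360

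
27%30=27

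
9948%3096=660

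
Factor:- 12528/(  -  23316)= 36/67   =  2^2*3^2*67^( - 1 ) 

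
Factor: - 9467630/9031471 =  - 2^1*5^1 * 17^(-1)*29^1 * 32647^1*531263^(-1)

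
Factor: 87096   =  2^3*3^1 * 19^1*191^1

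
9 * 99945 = 899505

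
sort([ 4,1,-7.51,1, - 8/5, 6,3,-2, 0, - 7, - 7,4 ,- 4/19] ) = [ - 7.51, - 7, - 7, - 2, - 8/5, - 4/19,0,1,  1 , 3 , 4,4, 6]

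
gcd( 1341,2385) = 9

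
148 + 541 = 689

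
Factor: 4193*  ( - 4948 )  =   - 20746964 = -2^2 * 7^1*599^1  *  1237^1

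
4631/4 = 4631/4=1157.75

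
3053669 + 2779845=5833514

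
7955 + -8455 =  - 500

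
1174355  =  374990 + 799365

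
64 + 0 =64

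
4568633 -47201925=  - 42633292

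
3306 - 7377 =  - 4071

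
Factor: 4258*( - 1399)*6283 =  -37427466586 = - 2^1*61^1*103^1*1399^1*2129^1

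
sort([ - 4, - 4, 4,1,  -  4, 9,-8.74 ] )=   [ - 8.74 , - 4, - 4, - 4,1, 4, 9]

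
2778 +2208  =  4986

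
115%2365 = 115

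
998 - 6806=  -5808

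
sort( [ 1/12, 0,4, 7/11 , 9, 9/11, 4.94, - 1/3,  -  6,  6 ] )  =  [-6, - 1/3, 0,1/12,7/11, 9/11,  4,4.94,6, 9] 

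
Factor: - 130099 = -130099^1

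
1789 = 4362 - 2573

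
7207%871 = 239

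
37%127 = 37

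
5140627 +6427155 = 11567782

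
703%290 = 123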